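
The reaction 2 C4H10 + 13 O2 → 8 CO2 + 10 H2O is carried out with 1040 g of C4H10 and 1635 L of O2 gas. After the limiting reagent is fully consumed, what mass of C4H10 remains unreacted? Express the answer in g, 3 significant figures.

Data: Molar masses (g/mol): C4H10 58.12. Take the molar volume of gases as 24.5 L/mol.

443 g

n(C4H10) = 1040 / 58.12 = 17.89 mol
n(O2) = 1635 / 24.5 = 66.73 mol
n/ν for C4H10 = 17.89/2 = 8.945
n/ν for O2 = 66.73/13 = 5.133
Smallest n/ν is O2 → limiting reagent.
C4H10 consumed = (2/13) × 66.73 = 10.27 mol
C4H10 remaining = 17.89 − 10.27 = 7.620 mol
mass = 7.620 × 58.12 = 442.9 g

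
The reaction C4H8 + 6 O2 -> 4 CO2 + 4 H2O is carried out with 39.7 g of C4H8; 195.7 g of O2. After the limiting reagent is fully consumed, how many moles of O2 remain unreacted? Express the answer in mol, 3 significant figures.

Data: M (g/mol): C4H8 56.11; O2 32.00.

n(C4H8) = 39.70 / 56.11 = 0.7075 mol
n(O2) = 195.7 / 32.00 = 6.116 mol
n/ν for C4H8 = 0.7075/1 = 0.7075
n/ν for O2 = 6.116/6 = 1.019
Smallest n/ν is C4H8 → limiting reagent.
O2 consumed = (6/1) × 0.7075 = 4.245 mol
O2 remaining = 6.116 − 4.245 = 1.871 mol

1.87 mol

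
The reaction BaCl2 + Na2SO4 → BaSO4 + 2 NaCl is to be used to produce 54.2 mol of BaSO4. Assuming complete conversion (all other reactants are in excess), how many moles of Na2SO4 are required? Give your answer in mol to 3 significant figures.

n(BaSO4) = 54.20 mol
n(Na2SO4) = (1/1) × 54.20 = 54.20 mol

54.2 mol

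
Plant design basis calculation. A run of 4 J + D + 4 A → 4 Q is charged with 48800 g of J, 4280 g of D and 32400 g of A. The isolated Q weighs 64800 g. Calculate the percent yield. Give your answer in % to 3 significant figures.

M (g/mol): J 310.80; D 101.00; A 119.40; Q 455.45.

90.6 %

n(J) = 48800 / 310.80 = 157.0 mol
n(D) = 4280 / 101.00 = 42.38 mol
n(A) = 32400 / 119.40 = 271.4 mol
n/ν for J = 157.0/4 = 39.25
n/ν for D = 42.38/1 = 42.38
n/ν for A = 271.4/4 = 67.85
Smallest n/ν is J → limiting reagent.
theoretical n(Q) = (4/4) × 157.0 = 157.0 mol → 71510 g
% yield = 64800 / 71510 × 100 = 90.62 %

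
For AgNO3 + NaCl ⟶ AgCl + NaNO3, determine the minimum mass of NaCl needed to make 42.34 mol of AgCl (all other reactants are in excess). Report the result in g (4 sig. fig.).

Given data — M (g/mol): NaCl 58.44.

2474 g

n(AgCl) = 42.34 mol
n(NaCl) = (1/1) × 42.34 = 42.34 mol
mass = 42.34 × 58.44 = 2474 g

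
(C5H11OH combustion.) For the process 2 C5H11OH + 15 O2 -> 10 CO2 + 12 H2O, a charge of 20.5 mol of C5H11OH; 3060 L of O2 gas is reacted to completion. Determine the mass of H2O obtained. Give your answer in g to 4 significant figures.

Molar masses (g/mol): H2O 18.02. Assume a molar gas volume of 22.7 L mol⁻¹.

n(C5H11OH) = 20.50 mol
n(O2) = 3060 / 22.7 = 134.8 mol
n/ν for C5H11OH = 20.50/2 = 10.25
n/ν for O2 = 134.8/15 = 8.987
Smallest n/ν is O2 → limiting reagent.
n(H2O) = (12/15) × 134.8 = 107.8 mol
mass = 107.8 × 18.02 = 1943 g

1943 g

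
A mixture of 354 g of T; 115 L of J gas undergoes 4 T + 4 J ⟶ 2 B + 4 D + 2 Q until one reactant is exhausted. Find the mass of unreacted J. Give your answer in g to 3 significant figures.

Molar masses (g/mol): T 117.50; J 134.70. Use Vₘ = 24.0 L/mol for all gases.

240 g

n(T) = 354.0 / 117.50 = 3.013 mol
n(J) = 115.0 / 24.0 = 4.792 mol
n/ν for T = 3.013/4 = 0.7533
n/ν for J = 4.792/4 = 1.198
Smallest n/ν is T → limiting reagent.
J consumed = (4/4) × 3.013 = 3.013 mol
J remaining = 4.792 − 3.013 = 1.779 mol
mass = 1.779 × 134.70 = 239.6 g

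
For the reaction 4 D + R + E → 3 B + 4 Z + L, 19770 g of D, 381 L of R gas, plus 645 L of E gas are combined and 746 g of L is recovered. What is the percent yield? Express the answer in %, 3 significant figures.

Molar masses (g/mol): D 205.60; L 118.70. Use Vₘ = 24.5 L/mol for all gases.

40.4 %

n(D) = 19770 / 205.60 = 96.16 mol
n(R) = 381.0 / 24.5 = 15.55 mol
n(E) = 645.0 / 24.5 = 26.33 mol
n/ν → D: 24.04, R: 15.55, E: 26.33; R is limiting.
theoretical n(L) = (1/1) × 15.55 = 15.55 mol → 1846 g
% yield = 746 / 1846 × 100 = 40.41 %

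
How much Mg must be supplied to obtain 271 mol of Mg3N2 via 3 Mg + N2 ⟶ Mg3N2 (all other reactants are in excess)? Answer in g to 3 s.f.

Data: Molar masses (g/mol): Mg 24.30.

n(Mg3N2) = 271.0 mol
n(Mg) = (3/1) × 271.0 = 813.0 mol
mass = 813.0 × 24.30 = 19760 g

19800 g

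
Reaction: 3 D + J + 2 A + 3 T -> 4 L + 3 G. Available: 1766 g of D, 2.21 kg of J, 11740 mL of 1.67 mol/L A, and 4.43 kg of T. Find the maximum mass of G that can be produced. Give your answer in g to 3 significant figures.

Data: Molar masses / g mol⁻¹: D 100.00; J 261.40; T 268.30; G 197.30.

n(D) = 1766 / 100.00 = 17.66 mol
n(J) = 2.210×1000 / 261.40 = 8.454 mol
n(A) = 1.67 × 11740/1000 = 19.61 mol
n(T) = 4.430×1000 / 268.30 = 16.51 mol
n/ν for D = 17.66/3 = 5.887
n/ν for J = 8.454/1 = 8.454
n/ν for A = 19.61/2 = 9.805
n/ν for T = 16.51/3 = 5.503
Smallest n/ν is T → limiting reagent.
n(G) = (3/3) × 16.51 = 16.51 mol
mass = 16.51 × 197.30 = 3257 g

3260 g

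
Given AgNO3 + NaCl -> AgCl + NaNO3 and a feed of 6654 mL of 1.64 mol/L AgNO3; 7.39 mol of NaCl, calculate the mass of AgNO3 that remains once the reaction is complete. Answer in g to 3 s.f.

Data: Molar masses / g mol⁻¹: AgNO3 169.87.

n(AgNO3) = 1.64 × 6654/1000 = 10.91 mol
n(NaCl) = 7.390 mol
n/ν for AgNO3 = 10.91/1 = 10.91
n/ν for NaCl = 7.390/1 = 7.390
Smallest n/ν is NaCl → limiting reagent.
AgNO3 consumed = (1/1) × 7.390 = 7.390 mol
AgNO3 remaining = 10.91 − 7.390 = 3.520 mol
mass = 3.520 × 169.87 = 597.9 g

598 g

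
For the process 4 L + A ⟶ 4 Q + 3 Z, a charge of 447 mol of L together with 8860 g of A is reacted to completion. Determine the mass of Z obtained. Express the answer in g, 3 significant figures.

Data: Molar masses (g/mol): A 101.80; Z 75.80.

19800 g

n(L) = 447.0 mol
n(A) = 8860 / 101.80 = 87.03 mol
n/ν for L = 447.0/4 = 111.8
n/ν for A = 87.03/1 = 87.03
Smallest n/ν is A → limiting reagent.
n(Z) = (3/1) × 87.03 = 261.1 mol
mass = 261.1 × 75.80 = 19790 g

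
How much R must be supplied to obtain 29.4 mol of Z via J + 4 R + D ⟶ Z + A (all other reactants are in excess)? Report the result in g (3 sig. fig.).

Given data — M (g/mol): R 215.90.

n(Z) = 29.40 mol
n(R) = (4/1) × 29.40 = 117.6 mol
mass = 117.6 × 215.90 = 25390 g

25400 g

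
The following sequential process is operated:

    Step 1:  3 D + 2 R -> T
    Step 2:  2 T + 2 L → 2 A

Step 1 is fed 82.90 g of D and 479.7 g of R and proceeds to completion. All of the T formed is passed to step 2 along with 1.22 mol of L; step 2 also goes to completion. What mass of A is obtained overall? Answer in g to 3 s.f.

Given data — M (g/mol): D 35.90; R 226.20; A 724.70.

Step 1:
n(D) = 82.90 / 35.90 = 2.309 mol
n(R) = 479.7 / 226.20 = 2.121 mol
n/ν for D = 2.309/3 = 0.7697
n/ν for R = 2.121/2 = 1.061
Smallest n/ν is D → limiting reagent.
n(T) produced = (1/3) × 2.309 = 0.7697 mol
Step 2:
n(T) available = 0.7697 mol
n(L) = 1.220 mol
n/ν for T = 0.7697/2 = 0.3849
n/ν for L = 1.220/2 = 0.6100
Smallest n/ν is T → limiting reagent.
n(A) = (2/2) × 0.7697 = 0.7697 mol
mass = 0.7697 × 724.70 = 557.8 g

558 g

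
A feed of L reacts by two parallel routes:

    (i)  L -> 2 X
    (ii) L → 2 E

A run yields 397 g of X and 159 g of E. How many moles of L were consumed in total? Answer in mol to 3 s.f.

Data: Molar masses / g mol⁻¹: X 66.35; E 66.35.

n(X) = 397 / 66.35 = 5.983 mol
n(E) = 159 / 66.35 = 2.396 mol
n(L) via (i) = (1/2)×5.983 = 2.992 mol
n(L) via (ii) = (1/2)×2.396 = 1.198 mol
total n(L) = 2.992 + 1.198 = 4.190 mol

4.19 mol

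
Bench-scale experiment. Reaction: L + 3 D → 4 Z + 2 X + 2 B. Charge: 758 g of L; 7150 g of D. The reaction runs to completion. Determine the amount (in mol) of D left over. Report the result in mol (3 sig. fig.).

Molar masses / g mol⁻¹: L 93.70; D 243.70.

5.07 mol

n(L) = 758.0 / 93.70 = 8.090 mol
n(D) = 7150 / 243.70 = 29.34 mol
n/ν → L: 8.090, D: 9.780; L is limiting.
D consumed = (3/1) × 8.090 = 24.27 mol
D remaining = 29.34 − 24.27 = 5.070 mol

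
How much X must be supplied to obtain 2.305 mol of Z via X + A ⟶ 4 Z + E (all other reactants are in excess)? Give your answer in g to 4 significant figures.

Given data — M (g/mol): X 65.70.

37.86 g

n(Z) = 2.305 mol
n(X) = (1/4) × 2.305 = 0.5763 mol
mass = 0.5763 × 65.70 = 37.86 g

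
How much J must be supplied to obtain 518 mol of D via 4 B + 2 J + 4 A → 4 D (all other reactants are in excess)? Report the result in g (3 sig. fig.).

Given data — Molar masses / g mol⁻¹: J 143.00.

37000 g

n(D) = 518.0 mol
n(J) = (2/4) × 518.0 = 259.0 mol
mass = 259.0 × 143.00 = 37040 g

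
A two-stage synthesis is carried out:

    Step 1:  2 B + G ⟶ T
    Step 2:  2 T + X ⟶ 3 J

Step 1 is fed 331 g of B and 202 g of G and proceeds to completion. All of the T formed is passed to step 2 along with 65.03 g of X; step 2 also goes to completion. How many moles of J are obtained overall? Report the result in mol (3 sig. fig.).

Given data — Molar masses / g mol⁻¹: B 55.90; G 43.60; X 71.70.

2.72 mol

Step 1:
n(B) = 331.0 / 55.90 = 5.921 mol
n(G) = 202.0 / 43.60 = 4.633 mol
n/ν for B = 5.921/2 = 2.961
n/ν for G = 4.633/1 = 4.633
Smallest n/ν is B → limiting reagent.
n(T) produced = (1/2) × 5.921 = 2.961 mol
Step 2:
n(T) available = 2.961 mol
n(X) = 65.03 / 71.70 = 0.9070 mol
n/ν for T = 2.961/2 = 1.481
n/ν for X = 0.9070/1 = 0.9070
Smallest n/ν is X → limiting reagent.
n(J) = (3/1) × 0.9070 = 2.721 mol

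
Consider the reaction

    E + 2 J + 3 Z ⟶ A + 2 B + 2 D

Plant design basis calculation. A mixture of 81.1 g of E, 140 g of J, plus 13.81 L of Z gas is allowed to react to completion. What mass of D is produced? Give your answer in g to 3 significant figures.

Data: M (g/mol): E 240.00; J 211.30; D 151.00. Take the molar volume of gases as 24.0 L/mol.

57.9 g

n(E) = 81.10 / 240.00 = 0.3379 mol
n(J) = 140.0 / 211.30 = 0.6626 mol
n(Z) = 13.81 / 24.0 = 0.5754 mol
n/ν for E = 0.3379/1 = 0.3379
n/ν for J = 0.6626/2 = 0.3313
n/ν for Z = 0.5754/3 = 0.1918
Smallest n/ν is Z → limiting reagent.
n(D) = (2/3) × 0.5754 = 0.3836 mol
mass = 0.3836 × 151.00 = 57.92 g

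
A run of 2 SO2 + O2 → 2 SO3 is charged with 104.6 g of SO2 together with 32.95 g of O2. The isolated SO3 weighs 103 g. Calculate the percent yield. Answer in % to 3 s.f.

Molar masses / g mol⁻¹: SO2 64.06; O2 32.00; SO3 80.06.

n(SO2) = 104.6 / 64.06 = 1.633 mol
n(O2) = 32.95 / 32.00 = 1.030 mol
n/ν for SO2 = 1.633/2 = 0.8165
n/ν for O2 = 1.030/1 = 1.030
Smallest n/ν is SO2 → limiting reagent.
theoretical n(SO3) = (2/2) × 1.633 = 1.633 mol → 130.7 g
% yield = 103 / 130.7 × 100 = 78.81 %

78.8 %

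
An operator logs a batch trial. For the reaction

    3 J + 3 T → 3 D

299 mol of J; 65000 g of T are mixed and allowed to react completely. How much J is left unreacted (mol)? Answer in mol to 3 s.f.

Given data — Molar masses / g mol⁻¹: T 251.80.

n(J) = 299.0 mol
n(T) = 65000 / 251.80 = 258.1 mol
n/ν → J: 99.67, T: 86.03; T is limiting.
J consumed = (3/3) × 258.1 = 258.1 mol
J remaining = 299.0 − 258.1 = 40.90 mol

40.9 mol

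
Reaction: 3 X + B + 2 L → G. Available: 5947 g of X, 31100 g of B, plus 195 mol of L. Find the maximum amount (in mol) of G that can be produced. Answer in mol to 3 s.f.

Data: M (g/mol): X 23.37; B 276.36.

84.8 mol

n(X) = 5947 / 23.37 = 254.5 mol
n(B) = 31100 / 276.36 = 112.5 mol
n(L) = 195.0 mol
n/ν for X = 254.5/3 = 84.83
n/ν for B = 112.5/1 = 112.5
n/ν for L = 195.0/2 = 97.50
Smallest n/ν is X → limiting reagent.
n(G) = (1/3) × 254.5 = 84.83 mol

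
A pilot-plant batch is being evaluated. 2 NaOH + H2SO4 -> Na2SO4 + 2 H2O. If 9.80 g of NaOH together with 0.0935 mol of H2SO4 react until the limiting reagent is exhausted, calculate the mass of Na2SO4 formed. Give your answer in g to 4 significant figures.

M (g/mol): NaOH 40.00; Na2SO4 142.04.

13.28 g

n(NaOH) = 9.800 / 40.00 = 0.2450 mol
n(H2SO4) = 0.09350 mol
n/ν for NaOH = 0.2450/2 = 0.1225
n/ν for H2SO4 = 0.09350/1 = 0.09350
Smallest n/ν is H2SO4 → limiting reagent.
n(Na2SO4) = (1/1) × 0.09350 = 0.09350 mol
mass = 0.09350 × 142.04 = 13.28 g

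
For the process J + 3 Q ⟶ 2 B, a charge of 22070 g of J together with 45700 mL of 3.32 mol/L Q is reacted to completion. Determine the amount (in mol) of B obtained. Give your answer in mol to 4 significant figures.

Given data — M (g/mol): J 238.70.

101.1 mol

n(J) = 22070 / 238.70 = 92.46 mol
n(Q) = 3.32 × 45700/1000 = 151.7 mol
n/ν → J: 92.46, Q: 50.57; Q is limiting.
n(B) = (2/3) × 151.7 = 101.1 mol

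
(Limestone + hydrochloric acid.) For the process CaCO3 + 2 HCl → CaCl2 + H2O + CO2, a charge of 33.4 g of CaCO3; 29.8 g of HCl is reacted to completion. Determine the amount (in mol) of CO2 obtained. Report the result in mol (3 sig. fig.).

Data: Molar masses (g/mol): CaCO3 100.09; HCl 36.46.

n(CaCO3) = 33.40 / 100.09 = 0.3337 mol
n(HCl) = 29.80 / 36.46 = 0.8173 mol
n/ν for CaCO3 = 0.3337/1 = 0.3337
n/ν for HCl = 0.8173/2 = 0.4087
Smallest n/ν is CaCO3 → limiting reagent.
n(CO2) = (1/1) × 0.3337 = 0.3337 mol

0.334 mol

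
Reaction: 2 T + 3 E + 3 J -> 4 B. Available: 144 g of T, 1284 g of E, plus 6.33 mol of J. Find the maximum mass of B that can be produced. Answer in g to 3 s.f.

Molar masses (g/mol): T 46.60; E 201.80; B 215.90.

1330 g

n(T) = 144.0 / 46.60 = 3.090 mol
n(E) = 1284 / 201.80 = 6.363 mol
n(J) = 6.330 mol
n/ν for T = 3.090/2 = 1.545
n/ν for E = 6.363/3 = 2.121
n/ν for J = 6.330/3 = 2.110
Smallest n/ν is T → limiting reagent.
n(B) = (4/2) × 3.090 = 6.180 mol
mass = 6.180 × 215.90 = 1334 g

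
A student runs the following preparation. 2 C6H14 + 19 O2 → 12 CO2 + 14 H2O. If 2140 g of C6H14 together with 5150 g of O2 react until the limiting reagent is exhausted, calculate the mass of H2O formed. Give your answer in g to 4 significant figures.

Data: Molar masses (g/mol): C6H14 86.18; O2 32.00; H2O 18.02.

n(C6H14) = 2140 / 86.18 = 24.83 mol
n(O2) = 5150 / 32.00 = 160.9 mol
n/ν for C6H14 = 24.83/2 = 12.42
n/ν for O2 = 160.9/19 = 8.468
Smallest n/ν is O2 → limiting reagent.
n(H2O) = (14/19) × 160.9 = 118.6 mol
mass = 118.6 × 18.02 = 2137 g

2137 g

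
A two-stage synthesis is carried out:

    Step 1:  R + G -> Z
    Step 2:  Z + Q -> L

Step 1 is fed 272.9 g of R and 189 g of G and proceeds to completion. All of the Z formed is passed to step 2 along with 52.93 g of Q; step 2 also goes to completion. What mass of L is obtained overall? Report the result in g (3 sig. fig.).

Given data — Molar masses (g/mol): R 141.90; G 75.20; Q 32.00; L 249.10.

412 g

Step 1:
n(R) = 272.9 / 141.90 = 1.923 mol
n(G) = 189.0 / 75.20 = 2.513 mol
n/ν for R = 1.923/1 = 1.923
n/ν for G = 2.513/1 = 2.513
Smallest n/ν is R → limiting reagent.
n(Z) produced = (1/1) × 1.923 = 1.923 mol
Step 2:
n(Z) available = 1.923 mol
n(Q) = 52.93 / 32.00 = 1.654 mol
n/ν for Z = 1.923/1 = 1.923
n/ν for Q = 1.654/1 = 1.654
Smallest n/ν is Q → limiting reagent.
n(L) = (1/1) × 1.654 = 1.654 mol
mass = 1.654 × 249.10 = 412.0 g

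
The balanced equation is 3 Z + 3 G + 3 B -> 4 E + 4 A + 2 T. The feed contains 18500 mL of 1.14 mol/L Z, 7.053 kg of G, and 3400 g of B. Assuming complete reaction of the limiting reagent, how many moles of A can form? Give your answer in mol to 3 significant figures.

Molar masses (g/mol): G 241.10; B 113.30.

28.1 mol

n(Z) = 1.14 × 18500/1000 = 21.09 mol
n(G) = 7.053×1000 / 241.10 = 29.25 mol
n(B) = 3400 / 113.30 = 30.01 mol
n/ν → Z: 7.030, G: 9.750, B: 10.00; Z is limiting.
n(A) = (4/3) × 21.09 = 28.12 mol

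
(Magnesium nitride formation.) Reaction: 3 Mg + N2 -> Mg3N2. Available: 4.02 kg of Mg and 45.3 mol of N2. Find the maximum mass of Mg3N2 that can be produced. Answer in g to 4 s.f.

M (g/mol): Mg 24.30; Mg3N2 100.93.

4572 g

n(Mg) = 4.020×1000 / 24.30 = 165.4 mol
n(N2) = 45.30 mol
n/ν → Mg: 55.13, N2: 45.30; N2 is limiting.
n(Mg3N2) = (1/1) × 45.30 = 45.30 mol
mass = 45.30 × 100.93 = 4572 g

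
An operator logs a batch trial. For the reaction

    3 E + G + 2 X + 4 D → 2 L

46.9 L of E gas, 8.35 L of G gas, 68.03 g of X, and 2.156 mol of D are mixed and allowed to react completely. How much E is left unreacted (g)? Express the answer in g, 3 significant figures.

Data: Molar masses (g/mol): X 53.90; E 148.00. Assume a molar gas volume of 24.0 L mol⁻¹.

n(E) = 46.90 / 24.0 = 1.954 mol
n(G) = 8.350 / 24.0 = 0.3479 mol
n(X) = 68.03 / 53.90 = 1.262 mol
n(D) = 2.156 mol
n/ν → E: 0.6513, G: 0.3479, X: 0.6310, D: 0.5390; G is limiting.
E consumed = (3/1) × 0.3479 = 1.044 mol
E remaining = 1.954 − 1.044 = 0.9100 mol
mass = 0.9100 × 148.00 = 134.7 g

135 g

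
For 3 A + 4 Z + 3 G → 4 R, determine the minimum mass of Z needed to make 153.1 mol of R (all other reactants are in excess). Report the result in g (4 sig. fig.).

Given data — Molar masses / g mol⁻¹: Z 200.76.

n(R) = 153.1 mol
n(Z) = (4/4) × 153.1 = 153.1 mol
mass = 153.1 × 200.76 = 30740 g

30740 g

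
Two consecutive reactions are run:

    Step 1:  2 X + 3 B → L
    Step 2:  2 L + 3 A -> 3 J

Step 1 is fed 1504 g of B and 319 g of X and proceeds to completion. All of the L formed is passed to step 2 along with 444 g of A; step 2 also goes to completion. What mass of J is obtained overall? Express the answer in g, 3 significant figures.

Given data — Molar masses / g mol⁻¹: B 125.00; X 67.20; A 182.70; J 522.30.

1270 g

Step 1:
n(B) = 1504 / 125.00 = 12.03 mol
n(X) = 319.0 / 67.20 = 4.747 mol
n/ν for B = 12.03/3 = 4.010
n/ν for X = 4.747/2 = 2.374
Smallest n/ν is X → limiting reagent.
n(L) produced = (1/2) × 4.747 = 2.374 mol
Step 2:
n(L) available = 2.374 mol
n(A) = 444.0 / 182.70 = 2.430 mol
n/ν for L = 2.374/2 = 1.187
n/ν for A = 2.430/3 = 0.8100
Smallest n/ν is A → limiting reagent.
n(J) = (3/3) × 2.430 = 2.430 mol
mass = 2.430 × 522.30 = 1269 g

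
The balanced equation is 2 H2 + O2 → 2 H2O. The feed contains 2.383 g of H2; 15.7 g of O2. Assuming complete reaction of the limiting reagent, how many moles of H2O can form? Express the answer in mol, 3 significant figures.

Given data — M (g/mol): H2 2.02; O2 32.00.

n(H2) = 2.383 / 2.02 = 1.180 mol
n(O2) = 15.70 / 32.00 = 0.4906 mol
n/ν for H2 = 1.180/2 = 0.5900
n/ν for O2 = 0.4906/1 = 0.4906
Smallest n/ν is O2 → limiting reagent.
n(H2O) = (2/1) × 0.4906 = 0.9812 mol

0.981 mol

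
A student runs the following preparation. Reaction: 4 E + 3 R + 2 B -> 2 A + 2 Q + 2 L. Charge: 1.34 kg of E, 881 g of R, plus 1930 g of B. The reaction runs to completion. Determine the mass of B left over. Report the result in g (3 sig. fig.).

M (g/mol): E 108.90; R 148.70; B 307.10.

n(E) = 1.340×1000 / 108.90 = 12.30 mol
n(R) = 881.0 / 148.70 = 5.925 mol
n(B) = 1930 / 307.10 = 6.285 mol
n/ν → E: 3.075, R: 1.975, B: 3.143; R is limiting.
B consumed = (2/3) × 5.925 = 3.950 mol
B remaining = 6.285 − 3.950 = 2.335 mol
mass = 2.335 × 307.10 = 717.1 g

717 g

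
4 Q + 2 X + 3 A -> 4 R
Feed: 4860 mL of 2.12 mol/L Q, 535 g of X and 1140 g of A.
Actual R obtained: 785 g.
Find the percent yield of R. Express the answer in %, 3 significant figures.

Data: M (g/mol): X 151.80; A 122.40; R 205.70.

54.1 %

n(Q) = 2.12 × 4860/1000 = 10.30 mol
n(X) = 535.0 / 151.80 = 3.524 mol
n(A) = 1140 / 122.40 = 9.314 mol
n/ν for Q = 10.30/4 = 2.575
n/ν for X = 3.524/2 = 1.762
n/ν for A = 9.314/3 = 3.105
Smallest n/ν is X → limiting reagent.
theoretical n(R) = (4/2) × 3.524 = 7.048 mol → 1450 g
% yield = 785 / 1450 × 100 = 54.14 %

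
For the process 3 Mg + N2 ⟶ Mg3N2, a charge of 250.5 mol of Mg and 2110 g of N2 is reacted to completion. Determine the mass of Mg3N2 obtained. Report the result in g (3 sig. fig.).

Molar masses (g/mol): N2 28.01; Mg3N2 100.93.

7600 g

n(Mg) = 250.5 mol
n(N2) = 2110 / 28.01 = 75.33 mol
n/ν for Mg = 250.5/3 = 83.50
n/ν for N2 = 75.33/1 = 75.33
Smallest n/ν is N2 → limiting reagent.
n(Mg3N2) = (1/1) × 75.33 = 75.33 mol
mass = 75.33 × 100.93 = 7603 g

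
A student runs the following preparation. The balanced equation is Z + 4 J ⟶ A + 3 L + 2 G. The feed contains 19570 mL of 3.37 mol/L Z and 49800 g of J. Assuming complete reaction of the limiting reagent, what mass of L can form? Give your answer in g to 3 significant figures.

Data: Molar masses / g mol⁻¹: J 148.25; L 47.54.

n(Z) = 3.37 × 19570/1000 = 65.95 mol
n(J) = 49800 / 148.25 = 335.9 mol
n/ν → Z: 65.95, J: 83.98; Z is limiting.
n(L) = (3/1) × 65.95 = 197.9 mol
mass = 197.9 × 47.54 = 9408 g

9410 g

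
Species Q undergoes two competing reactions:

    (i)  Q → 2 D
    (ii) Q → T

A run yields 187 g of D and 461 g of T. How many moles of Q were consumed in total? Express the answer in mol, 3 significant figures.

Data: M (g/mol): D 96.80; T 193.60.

n(D) = 187 / 96.80 = 1.932 mol
n(T) = 461 / 193.60 = 2.381 mol
n(Q) via (i) = (1/2)×1.932 = 0.9660 mol
n(Q) via (ii) = (1/1)×2.381 = 2.381 mol
total n(Q) = 0.9660 + 2.381 = 3.347 mol

3.35 mol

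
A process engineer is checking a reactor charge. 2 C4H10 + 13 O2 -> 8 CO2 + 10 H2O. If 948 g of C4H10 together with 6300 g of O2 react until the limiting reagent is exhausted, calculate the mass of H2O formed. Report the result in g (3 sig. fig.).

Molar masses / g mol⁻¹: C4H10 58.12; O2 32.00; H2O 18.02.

n(C4H10) = 948.0 / 58.12 = 16.31 mol
n(O2) = 6300 / 32.00 = 196.9 mol
n/ν for C4H10 = 16.31/2 = 8.155
n/ν for O2 = 196.9/13 = 15.15
Smallest n/ν is C4H10 → limiting reagent.
n(H2O) = (10/2) × 16.31 = 81.55 mol
mass = 81.55 × 18.02 = 1470 g

1470 g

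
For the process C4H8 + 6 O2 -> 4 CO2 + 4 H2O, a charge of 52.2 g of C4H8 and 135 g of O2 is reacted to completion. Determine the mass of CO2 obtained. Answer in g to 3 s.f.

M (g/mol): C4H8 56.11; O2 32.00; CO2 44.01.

n(C4H8) = 52.20 / 56.11 = 0.9303 mol
n(O2) = 135.0 / 32.00 = 4.219 mol
n/ν for C4H8 = 0.9303/1 = 0.9303
n/ν for O2 = 4.219/6 = 0.7032
Smallest n/ν is O2 → limiting reagent.
n(CO2) = (4/6) × 4.219 = 2.813 mol
mass = 2.813 × 44.01 = 123.8 g

124 g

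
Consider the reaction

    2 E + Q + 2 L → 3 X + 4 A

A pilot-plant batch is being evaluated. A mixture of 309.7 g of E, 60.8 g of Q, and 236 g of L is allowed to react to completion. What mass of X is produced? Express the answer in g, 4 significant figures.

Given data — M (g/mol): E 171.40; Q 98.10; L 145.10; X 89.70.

166.8 g

n(E) = 309.7 / 171.40 = 1.807 mol
n(Q) = 60.80 / 98.10 = 0.6198 mol
n(L) = 236.0 / 145.10 = 1.626 mol
n/ν for E = 1.807/2 = 0.9035
n/ν for Q = 0.6198/1 = 0.6198
n/ν for L = 1.626/2 = 0.8130
Smallest n/ν is Q → limiting reagent.
n(X) = (3/1) × 0.6198 = 1.859 mol
mass = 1.859 × 89.70 = 166.8 g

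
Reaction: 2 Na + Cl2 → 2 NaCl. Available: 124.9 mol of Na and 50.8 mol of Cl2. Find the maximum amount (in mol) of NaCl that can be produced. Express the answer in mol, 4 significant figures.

101.6 mol

n(Na) = 124.9 mol
n(Cl2) = 50.80 mol
n/ν for Na = 124.9/2 = 62.45
n/ν for Cl2 = 50.80/1 = 50.80
Smallest n/ν is Cl2 → limiting reagent.
n(NaCl) = (2/1) × 50.80 = 101.6 mol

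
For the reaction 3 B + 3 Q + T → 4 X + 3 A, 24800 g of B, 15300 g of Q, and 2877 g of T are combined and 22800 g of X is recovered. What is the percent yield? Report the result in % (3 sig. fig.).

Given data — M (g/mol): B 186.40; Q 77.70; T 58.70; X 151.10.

85.1 %

n(B) = 24800 / 186.40 = 133.0 mol
n(Q) = 15300 / 77.70 = 196.9 mol
n(T) = 2877 / 58.70 = 49.01 mol
n/ν for B = 133.0/3 = 44.33
n/ν for Q = 196.9/3 = 65.63
n/ν for T = 49.01/1 = 49.01
Smallest n/ν is B → limiting reagent.
theoretical n(X) = (4/3) × 133.0 = 177.3 mol → 26790 g
% yield = 22800 / 26790 × 100 = 85.11 %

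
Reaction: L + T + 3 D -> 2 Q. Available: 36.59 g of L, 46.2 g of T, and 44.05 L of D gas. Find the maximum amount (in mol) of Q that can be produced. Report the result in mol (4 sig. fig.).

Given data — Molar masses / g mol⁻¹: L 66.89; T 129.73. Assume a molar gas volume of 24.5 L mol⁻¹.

n(L) = 36.59 / 66.89 = 0.5470 mol
n(T) = 46.20 / 129.73 = 0.3561 mol
n(D) = 44.05 / 24.5 = 1.798 mol
n/ν → L: 0.5470, T: 0.3561, D: 0.5993; T is limiting.
n(Q) = (2/1) × 0.3561 = 0.7122 mol

0.7122 mol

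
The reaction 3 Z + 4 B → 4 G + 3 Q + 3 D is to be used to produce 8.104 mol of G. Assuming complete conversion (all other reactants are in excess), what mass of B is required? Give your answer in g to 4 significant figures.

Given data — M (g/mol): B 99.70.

n(G) = 8.104 mol
n(B) = (4/4) × 8.104 = 8.104 mol
mass = 8.104 × 99.70 = 808.0 g

808.0 g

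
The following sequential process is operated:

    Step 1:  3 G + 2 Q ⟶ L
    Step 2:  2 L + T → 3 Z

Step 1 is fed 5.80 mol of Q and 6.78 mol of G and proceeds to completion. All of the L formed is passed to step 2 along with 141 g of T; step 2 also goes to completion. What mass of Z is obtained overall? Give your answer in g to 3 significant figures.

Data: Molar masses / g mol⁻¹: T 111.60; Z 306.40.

1040 g

Step 1:
n(Q) = 5.800 mol
n(G) = 6.780 mol
n/ν for Q = 5.800/2 = 2.900
n/ν for G = 6.780/3 = 2.260
Smallest n/ν is G → limiting reagent.
n(L) produced = (1/3) × 6.780 = 2.260 mol
Step 2:
n(L) available = 2.260 mol
n(T) = 141.0 / 111.60 = 1.263 mol
n/ν for L = 2.260/2 = 1.130
n/ν for T = 1.263/1 = 1.263
Smallest n/ν is L → limiting reagent.
n(Z) = (3/2) × 2.260 = 3.390 mol
mass = 3.390 × 306.40 = 1039 g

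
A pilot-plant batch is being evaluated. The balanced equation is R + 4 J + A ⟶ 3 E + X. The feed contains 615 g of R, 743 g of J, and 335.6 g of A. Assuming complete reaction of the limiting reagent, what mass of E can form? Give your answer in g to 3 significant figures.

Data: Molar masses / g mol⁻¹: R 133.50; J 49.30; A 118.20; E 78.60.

669 g

n(R) = 615.0 / 133.50 = 4.607 mol
n(J) = 743.0 / 49.30 = 15.07 mol
n(A) = 335.6 / 118.20 = 2.839 mol
n/ν → R: 4.607, J: 3.768, A: 2.839; A is limiting.
n(E) = (3/1) × 2.839 = 8.517 mol
mass = 8.517 × 78.60 = 669.4 g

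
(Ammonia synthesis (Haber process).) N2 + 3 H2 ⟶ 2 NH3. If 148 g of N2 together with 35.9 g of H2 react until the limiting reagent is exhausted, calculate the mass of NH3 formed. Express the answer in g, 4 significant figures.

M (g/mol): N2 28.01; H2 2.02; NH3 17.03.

n(N2) = 148.0 / 28.01 = 5.284 mol
n(H2) = 35.90 / 2.02 = 17.77 mol
n/ν for N2 = 5.284/1 = 5.284
n/ν for H2 = 17.77/3 = 5.923
Smallest n/ν is N2 → limiting reagent.
n(NH3) = (2/1) × 5.284 = 10.57 mol
mass = 10.57 × 17.03 = 180.0 g

180.0 g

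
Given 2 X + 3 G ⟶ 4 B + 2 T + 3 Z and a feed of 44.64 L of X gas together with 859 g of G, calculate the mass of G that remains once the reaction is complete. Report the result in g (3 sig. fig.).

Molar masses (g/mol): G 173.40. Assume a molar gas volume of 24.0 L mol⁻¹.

n(X) = 44.64 / 24.0 = 1.860 mol
n(G) = 859.0 / 173.40 = 4.954 mol
n/ν for X = 1.860/2 = 0.9300
n/ν for G = 4.954/3 = 1.651
Smallest n/ν is X → limiting reagent.
G consumed = (3/2) × 1.860 = 2.790 mol
G remaining = 4.954 − 2.790 = 2.164 mol
mass = 2.164 × 173.40 = 375.2 g

375 g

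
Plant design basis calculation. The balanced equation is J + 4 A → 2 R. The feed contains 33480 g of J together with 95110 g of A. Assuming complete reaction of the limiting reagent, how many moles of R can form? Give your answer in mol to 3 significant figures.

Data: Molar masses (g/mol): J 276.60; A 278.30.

n(J) = 33480 / 276.60 = 121.0 mol
n(A) = 95110 / 278.30 = 341.8 mol
n/ν for J = 121.0/1 = 121.0
n/ν for A = 341.8/4 = 85.45
Smallest n/ν is A → limiting reagent.
n(R) = (2/4) × 341.8 = 170.9 mol

171 mol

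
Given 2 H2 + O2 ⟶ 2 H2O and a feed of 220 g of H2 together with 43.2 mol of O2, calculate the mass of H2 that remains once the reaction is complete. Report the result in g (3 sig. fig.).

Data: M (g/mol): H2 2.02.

45.5 g

n(H2) = 220.0 / 2.02 = 108.9 mol
n(O2) = 43.20 mol
n/ν for H2 = 108.9/2 = 54.45
n/ν for O2 = 43.20/1 = 43.20
Smallest n/ν is O2 → limiting reagent.
H2 consumed = (2/1) × 43.20 = 86.40 mol
H2 remaining = 108.9 − 86.40 = 22.50 mol
mass = 22.50 × 2.02 = 45.45 g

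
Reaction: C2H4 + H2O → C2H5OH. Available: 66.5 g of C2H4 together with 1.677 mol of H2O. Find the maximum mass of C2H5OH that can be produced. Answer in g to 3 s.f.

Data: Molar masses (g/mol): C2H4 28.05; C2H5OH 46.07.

n(C2H4) = 66.50 / 28.05 = 2.371 mol
n(H2O) = 1.677 mol
n/ν for C2H4 = 2.371/1 = 2.371
n/ν for H2O = 1.677/1 = 1.677
Smallest n/ν is H2O → limiting reagent.
n(C2H5OH) = (1/1) × 1.677 = 1.677 mol
mass = 1.677 × 46.07 = 77.26 g

77.3 g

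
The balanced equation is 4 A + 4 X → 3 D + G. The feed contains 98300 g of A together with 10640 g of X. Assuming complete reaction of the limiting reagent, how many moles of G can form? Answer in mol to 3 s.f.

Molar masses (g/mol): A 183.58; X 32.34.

82.3 mol

n(A) = 98300 / 183.58 = 535.5 mol
n(X) = 10640 / 32.34 = 329.0 mol
n/ν for A = 535.5/4 = 133.9
n/ν for X = 329.0/4 = 82.25
Smallest n/ν is X → limiting reagent.
n(G) = (1/4) × 329.0 = 82.25 mol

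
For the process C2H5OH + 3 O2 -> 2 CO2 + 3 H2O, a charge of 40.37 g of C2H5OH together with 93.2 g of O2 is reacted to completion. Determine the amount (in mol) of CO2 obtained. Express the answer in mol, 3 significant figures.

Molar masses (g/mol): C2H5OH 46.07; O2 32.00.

1.75 mol

n(C2H5OH) = 40.37 / 46.07 = 0.8763 mol
n(O2) = 93.20 / 32.00 = 2.913 mol
n/ν → C2H5OH: 0.8763, O2: 0.9710; C2H5OH is limiting.
n(CO2) = (2/1) × 0.8763 = 1.753 mol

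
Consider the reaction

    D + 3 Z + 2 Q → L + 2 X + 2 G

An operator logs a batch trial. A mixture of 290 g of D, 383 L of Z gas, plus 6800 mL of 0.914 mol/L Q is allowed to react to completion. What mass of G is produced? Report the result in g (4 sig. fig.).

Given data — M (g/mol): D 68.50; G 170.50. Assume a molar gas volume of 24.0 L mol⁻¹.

1060 g

n(D) = 290.0 / 68.50 = 4.234 mol
n(Z) = 383.0 / 24.0 = 15.96 mol
n(Q) = 0.914 × 6800/1000 = 6.215 mol
n/ν for D = 4.234/1 = 4.234
n/ν for Z = 15.96/3 = 5.320
n/ν for Q = 6.215/2 = 3.108
Smallest n/ν is Q → limiting reagent.
n(G) = (2/2) × 6.215 = 6.215 mol
mass = 6.215 × 170.50 = 1060 g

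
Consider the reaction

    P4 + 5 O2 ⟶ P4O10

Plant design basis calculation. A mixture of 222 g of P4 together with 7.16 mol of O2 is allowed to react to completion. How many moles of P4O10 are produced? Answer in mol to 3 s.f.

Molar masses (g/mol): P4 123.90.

n(P4) = 222.0 / 123.90 = 1.792 mol
n(O2) = 7.160 mol
n/ν for P4 = 1.792/1 = 1.792
n/ν for O2 = 7.160/5 = 1.432
Smallest n/ν is O2 → limiting reagent.
n(P4O10) = (1/5) × 7.160 = 1.432 mol

1.43 mol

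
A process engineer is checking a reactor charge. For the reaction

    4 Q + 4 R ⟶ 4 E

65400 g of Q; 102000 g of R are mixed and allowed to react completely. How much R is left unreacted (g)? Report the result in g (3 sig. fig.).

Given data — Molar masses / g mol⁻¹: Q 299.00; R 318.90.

n(Q) = 65400 / 299.00 = 218.7 mol
n(R) = 102000 / 318.90 = 319.8 mol
n/ν for Q = 218.7/4 = 54.68
n/ν for R = 319.8/4 = 79.95
Smallest n/ν is Q → limiting reagent.
R consumed = (4/4) × 218.7 = 218.7 mol
R remaining = 319.8 − 218.7 = 101.1 mol
mass = 101.1 × 318.90 = 32240 g

32200 g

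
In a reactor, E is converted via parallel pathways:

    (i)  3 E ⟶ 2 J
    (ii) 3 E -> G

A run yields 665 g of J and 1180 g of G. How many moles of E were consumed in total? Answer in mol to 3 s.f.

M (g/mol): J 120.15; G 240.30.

n(J) = 665 / 120.15 = 5.535 mol
n(G) = 1180 / 240.30 = 4.911 mol
n(E) via (i) = (3/2)×5.535 = 8.303 mol
n(E) via (ii) = (3/1)×4.911 = 14.73 mol
total n(E) = 8.303 + 14.73 = 23.03 mol

23.0 mol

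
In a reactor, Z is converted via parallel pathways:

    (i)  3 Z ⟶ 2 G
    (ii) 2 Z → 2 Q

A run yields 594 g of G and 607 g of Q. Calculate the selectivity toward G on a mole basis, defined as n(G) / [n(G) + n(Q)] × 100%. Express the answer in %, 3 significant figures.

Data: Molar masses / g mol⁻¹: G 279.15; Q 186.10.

n(G) = 594 / 279.15 = 2.128 mol
n(Q) = 607 / 186.10 = 3.262 mol
selectivity = 2.128/(2.128+3.262) × 100 = 39.48 %

39.5 %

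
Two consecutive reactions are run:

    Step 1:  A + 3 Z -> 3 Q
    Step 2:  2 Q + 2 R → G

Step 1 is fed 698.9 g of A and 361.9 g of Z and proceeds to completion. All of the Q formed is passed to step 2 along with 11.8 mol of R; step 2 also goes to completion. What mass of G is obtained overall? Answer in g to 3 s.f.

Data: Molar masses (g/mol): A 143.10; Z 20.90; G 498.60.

2940 g

Step 1:
n(A) = 698.9 / 143.10 = 4.884 mol
n(Z) = 361.9 / 20.90 = 17.32 mol
n/ν for A = 4.884/1 = 4.884
n/ν for Z = 17.32/3 = 5.773
Smallest n/ν is A → limiting reagent.
n(Q) produced = (3/1) × 4.884 = 14.65 mol
Step 2:
n(Q) available = 14.65 mol
n(R) = 11.80 mol
n/ν for Q = 14.65/2 = 7.325
n/ν for R = 11.80/2 = 5.900
Smallest n/ν is R → limiting reagent.
n(G) = (1/2) × 11.80 = 5.900 mol
mass = 5.900 × 498.60 = 2942 g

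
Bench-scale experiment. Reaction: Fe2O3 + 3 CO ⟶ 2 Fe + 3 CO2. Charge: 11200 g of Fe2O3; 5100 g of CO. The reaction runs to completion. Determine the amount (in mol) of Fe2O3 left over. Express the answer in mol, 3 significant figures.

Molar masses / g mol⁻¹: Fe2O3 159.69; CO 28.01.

n(Fe2O3) = 11200 / 159.69 = 70.14 mol
n(CO) = 5100 / 28.01 = 182.1 mol
n/ν for Fe2O3 = 70.14/1 = 70.14
n/ν for CO = 182.1/3 = 60.70
Smallest n/ν is CO → limiting reagent.
Fe2O3 consumed = (1/3) × 182.1 = 60.70 mol
Fe2O3 remaining = 70.14 − 60.70 = 9.440 mol

9.44 mol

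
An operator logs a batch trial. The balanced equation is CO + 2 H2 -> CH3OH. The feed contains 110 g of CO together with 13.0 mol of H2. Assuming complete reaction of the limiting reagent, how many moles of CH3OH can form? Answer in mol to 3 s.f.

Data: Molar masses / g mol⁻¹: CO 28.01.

n(CO) = 110.0 / 28.01 = 3.927 mol
n(H2) = 13.00 mol
n/ν → CO: 3.927, H2: 6.500; CO is limiting.
n(CH3OH) = (1/1) × 3.927 = 3.927 mol

3.93 mol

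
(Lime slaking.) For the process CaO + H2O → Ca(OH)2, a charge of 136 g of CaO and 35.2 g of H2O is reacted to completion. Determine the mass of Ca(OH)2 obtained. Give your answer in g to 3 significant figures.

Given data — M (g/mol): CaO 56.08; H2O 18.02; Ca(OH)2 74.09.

145 g

n(CaO) = 136.0 / 56.08 = 2.425 mol
n(H2O) = 35.20 / 18.02 = 1.953 mol
n/ν → CaO: 2.425, H2O: 1.953; H2O is limiting.
n(Ca(OH)2) = (1/1) × 1.953 = 1.953 mol
mass = 1.953 × 74.09 = 144.7 g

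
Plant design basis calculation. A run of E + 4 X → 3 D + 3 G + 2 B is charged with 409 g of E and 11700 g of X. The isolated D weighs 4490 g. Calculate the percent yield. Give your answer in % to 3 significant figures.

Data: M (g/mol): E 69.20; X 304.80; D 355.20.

n(E) = 409.0 / 69.20 = 5.910 mol
n(X) = 11700 / 304.80 = 38.39 mol
n/ν for E = 5.910/1 = 5.910
n/ν for X = 38.39/4 = 9.598
Smallest n/ν is E → limiting reagent.
theoretical n(D) = (3/1) × 5.910 = 17.73 mol → 6298 g
% yield = 4490 / 6298 × 100 = 71.29 %

71.3 %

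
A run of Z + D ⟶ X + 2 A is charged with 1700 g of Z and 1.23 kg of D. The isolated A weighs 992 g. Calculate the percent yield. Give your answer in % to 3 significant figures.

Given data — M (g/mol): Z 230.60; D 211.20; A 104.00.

81.9 %

n(Z) = 1700 / 230.60 = 7.372 mol
n(D) = 1.230×1000 / 211.20 = 5.824 mol
n/ν → Z: 7.372, D: 5.824; D is limiting.
theoretical n(A) = (2/1) × 5.824 = 11.65 mol → 1212 g
% yield = 992 / 1212 × 100 = 81.85 %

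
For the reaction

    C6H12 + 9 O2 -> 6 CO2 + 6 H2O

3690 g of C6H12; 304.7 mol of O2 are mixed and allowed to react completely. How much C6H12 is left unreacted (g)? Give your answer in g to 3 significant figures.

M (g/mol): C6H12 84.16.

841 g

n(C6H12) = 3690 / 84.16 = 43.85 mol
n(O2) = 304.7 mol
n/ν → C6H12: 43.85, O2: 33.86; O2 is limiting.
C6H12 consumed = (1/9) × 304.7 = 33.86 mol
C6H12 remaining = 43.85 − 33.86 = 9.990 mol
mass = 9.990 × 84.16 = 840.8 g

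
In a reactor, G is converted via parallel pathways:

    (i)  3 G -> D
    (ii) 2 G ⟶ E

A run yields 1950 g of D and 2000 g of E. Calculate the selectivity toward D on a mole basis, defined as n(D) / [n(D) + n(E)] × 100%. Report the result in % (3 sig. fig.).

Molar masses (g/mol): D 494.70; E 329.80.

39.4 %

n(D) = 1950 / 494.70 = 3.942 mol
n(E) = 2000 / 329.80 = 6.064 mol
selectivity = 3.942/(3.942+6.064) × 100 = 39.40 %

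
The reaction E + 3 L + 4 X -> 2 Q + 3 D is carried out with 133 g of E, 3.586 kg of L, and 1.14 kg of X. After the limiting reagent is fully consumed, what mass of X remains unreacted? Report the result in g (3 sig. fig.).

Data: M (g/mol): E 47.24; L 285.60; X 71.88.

331 g

n(E) = 133.0 / 47.24 = 2.815 mol
n(L) = 3.586×1000 / 285.60 = 12.56 mol
n(X) = 1.140×1000 / 71.88 = 15.86 mol
n/ν for E = 2.815/1 = 2.815
n/ν for L = 12.56/3 = 4.187
n/ν for X = 15.86/4 = 3.965
Smallest n/ν is E → limiting reagent.
X consumed = (4/1) × 2.815 = 11.26 mol
X remaining = 15.86 − 11.26 = 4.600 mol
mass = 4.600 × 71.88 = 330.6 g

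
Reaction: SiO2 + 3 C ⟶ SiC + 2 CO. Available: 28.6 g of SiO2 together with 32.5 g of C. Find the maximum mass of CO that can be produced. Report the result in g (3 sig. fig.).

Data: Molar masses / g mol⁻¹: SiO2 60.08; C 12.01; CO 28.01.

26.7 g

n(SiO2) = 28.60 / 60.08 = 0.4760 mol
n(C) = 32.50 / 12.01 = 2.706 mol
n/ν for SiO2 = 0.4760/1 = 0.4760
n/ν for C = 2.706/3 = 0.9020
Smallest n/ν is SiO2 → limiting reagent.
n(CO) = (2/1) × 0.4760 = 0.9520 mol
mass = 0.9520 × 28.01 = 26.67 g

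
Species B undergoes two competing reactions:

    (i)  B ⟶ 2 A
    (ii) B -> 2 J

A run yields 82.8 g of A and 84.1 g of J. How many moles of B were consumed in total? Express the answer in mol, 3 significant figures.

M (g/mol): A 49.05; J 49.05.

1.70 mol

n(A) = 82.8 / 49.05 = 1.688 mol
n(J) = 84.1 / 49.05 = 1.715 mol
n(B) via (i) = (1/2)×1.688 = 0.8440 mol
n(B) via (ii) = (1/2)×1.715 = 0.8575 mol
total n(B) = 0.8440 + 0.8575 = 1.702 mol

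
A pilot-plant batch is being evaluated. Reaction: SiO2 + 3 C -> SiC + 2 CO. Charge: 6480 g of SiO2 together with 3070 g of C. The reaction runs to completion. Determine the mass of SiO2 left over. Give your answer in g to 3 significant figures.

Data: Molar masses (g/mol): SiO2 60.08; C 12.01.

1360 g

n(SiO2) = 6480 / 60.08 = 107.9 mol
n(C) = 3070 / 12.01 = 255.6 mol
n/ν → SiO2: 107.9, C: 85.20; C is limiting.
SiO2 consumed = (1/3) × 255.6 = 85.20 mol
SiO2 remaining = 107.9 − 85.20 = 22.70 mol
mass = 22.70 × 60.08 = 1364 g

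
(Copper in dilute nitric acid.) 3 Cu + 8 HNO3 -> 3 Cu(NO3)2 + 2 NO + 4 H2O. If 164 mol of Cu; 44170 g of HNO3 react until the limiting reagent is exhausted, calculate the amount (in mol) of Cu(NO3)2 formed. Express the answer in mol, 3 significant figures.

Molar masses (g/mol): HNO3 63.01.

n(Cu) = 164.0 mol
n(HNO3) = 44170 / 63.01 = 701.0 mol
n/ν for Cu = 164.0/3 = 54.67
n/ν for HNO3 = 701.0/8 = 87.63
Smallest n/ν is Cu → limiting reagent.
n(Cu(NO3)2) = (3/3) × 164.0 = 164.0 mol

164 mol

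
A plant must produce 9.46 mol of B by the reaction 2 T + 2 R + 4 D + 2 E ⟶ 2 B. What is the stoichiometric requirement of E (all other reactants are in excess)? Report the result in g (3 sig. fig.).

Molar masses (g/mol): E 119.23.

1130 g

n(B) = 9.460 mol
n(E) = (2/2) × 9.460 = 9.460 mol
mass = 9.460 × 119.23 = 1128 g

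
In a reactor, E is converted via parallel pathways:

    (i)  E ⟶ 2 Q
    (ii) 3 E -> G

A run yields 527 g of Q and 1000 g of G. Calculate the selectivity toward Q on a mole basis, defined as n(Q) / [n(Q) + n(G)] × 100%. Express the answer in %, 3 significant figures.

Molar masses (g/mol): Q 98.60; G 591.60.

n(Q) = 527 / 98.60 = 5.345 mol
n(G) = 1000 / 591.60 = 1.690 mol
selectivity = 5.345/(5.345+1.690) × 100 = 75.98 %

76.0 %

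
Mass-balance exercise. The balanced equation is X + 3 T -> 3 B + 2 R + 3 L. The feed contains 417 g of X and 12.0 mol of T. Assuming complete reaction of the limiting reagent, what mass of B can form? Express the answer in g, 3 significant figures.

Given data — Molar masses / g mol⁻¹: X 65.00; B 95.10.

n(X) = 417.0 / 65.00 = 6.415 mol
n(T) = 12.00 mol
n/ν for X = 6.415/1 = 6.415
n/ν for T = 12.00/3 = 4.000
Smallest n/ν is T → limiting reagent.
n(B) = (3/3) × 12.00 = 12.00 mol
mass = 12.00 × 95.10 = 1141 g

1140 g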